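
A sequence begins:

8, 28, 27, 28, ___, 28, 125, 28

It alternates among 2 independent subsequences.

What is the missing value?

Split by position mod 2 into 2 tracks.
Stream A: 8, 27, ?, 125. Consecutive cubes n³ from n = 2.
Stream B: 28, 28, 28, 28. The constant sequence 28.
The gap is stream A's term 3; the rule gives 64.

64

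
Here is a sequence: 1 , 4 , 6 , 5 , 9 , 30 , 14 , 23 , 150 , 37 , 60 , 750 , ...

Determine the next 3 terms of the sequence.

97, 157, 3750

Reading positions in blocks of 3 reveals the pattern AAB — 2 tracks woven together.
Track A: 1, 4, 5, 9, 14, 23, 37, 60 (each term equals the sum of the previous two).
Track B: 6, 30, 150, 750 (a geometric progression (common ratio 5)).
Position 13 falls in track A as its term 9, giving 97.
The 14th slot belongs to track A; its 10th term is 157.
Position 15 falls in track B as its term 5, giving 3750.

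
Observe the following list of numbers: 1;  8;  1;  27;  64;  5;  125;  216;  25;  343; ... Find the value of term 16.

The slot pattern repeats as AAB (period 3), so there are 2 interleaved tracks.
Track A: 1, 8, 27, 64, 125, 216, 343 — the cubes 1³, 2³, 3³, ….
Track B: 1, 5, 25 — powers 5^0, 5^1, 5^2, ….
Position 16 falls in track A as its term 11, giving 1331.

1331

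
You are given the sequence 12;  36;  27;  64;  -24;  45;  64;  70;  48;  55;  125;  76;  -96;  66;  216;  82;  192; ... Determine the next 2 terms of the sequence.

The terms cycle through 4 interleaved subsequences.
Stream A: 12, -24, 48, -96, 192. A geometric progression (common ratio -2).
Stream B: 36, 45, 55, 66. Triangular numbers n(n+1)/2 for n = 8, 9, ….
Stream C: 27, 64, 125, 216. The cubes 3³, 4³, 5³, ….
Stream D: 64, 70, 76, 82. Arithmetic with common difference +6.
Position 18 falls in stream B as its term 5, giving 78.
Position 19 falls in stream C as its term 5, giving 343.

78, 343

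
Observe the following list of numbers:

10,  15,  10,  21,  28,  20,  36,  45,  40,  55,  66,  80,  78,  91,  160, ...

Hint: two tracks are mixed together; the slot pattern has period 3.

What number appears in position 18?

320

Reading positions in blocks of 3 reveals the pattern AAB — 2 tracks woven together.
Track A: 10, 15, 21, 28, 36, 45, 55, 66, 78, 91. Triangular numbers starting at T_4.
Track B: 10, 20, 40, 80, 160. Geometric, ×2 each step.
Position 18 → track B, term 6 = 320.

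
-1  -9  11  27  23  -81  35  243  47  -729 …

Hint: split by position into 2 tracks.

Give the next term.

59

Taking every 2nd term gives 2 separate tracks.
Stream A: -1, 11, 23, 35, 47 — adding 12 each time.
Stream B: -9, 27, -81, 243, -729 — a geometric progression (common ratio -3).
Position 11 falls in stream A as its term 6, giving 59.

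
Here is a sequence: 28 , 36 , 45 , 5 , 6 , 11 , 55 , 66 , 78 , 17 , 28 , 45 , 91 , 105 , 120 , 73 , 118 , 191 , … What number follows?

Positions follow the repeating pattern AAABBB; grouping by letter gives 2 tracks.
Stream A = 28, 36, 45, 55, 66, 78, 91, 105, 120: triangular numbers n(n+1)/2 for n = 7, 8, ….
Stream B = 5, 6, 11, 17, 28, 45, 73, 118, 191: a Fibonacci-like recurrence a_n = a_{n-1} + a_{n-2}.
The 19th slot belongs to stream A; its 10th term is 136.

136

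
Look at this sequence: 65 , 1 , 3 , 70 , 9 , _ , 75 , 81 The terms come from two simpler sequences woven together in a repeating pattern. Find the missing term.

27

Positions follow the repeating pattern ABB; grouping by letter gives 2 tracks.
Subsequence A: 65, 70, 75 (arithmetic, step +5).
Subsequence B: 1, 3, 9, ?, 81 (powers 3^0, 3^1, 3^2, …).
Subsequence B's pattern makes the blank 27.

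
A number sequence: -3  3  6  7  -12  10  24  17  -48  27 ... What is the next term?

96

Odd-indexed and even-indexed terms follow separate rules.
Track A: -3, 6, -12, 24, -48 (geometric with ratio -2).
Track B: 3, 7, 10, 17, 27 (Fibonacci-style (each term is the sum of the two before it)).
Position 11 → track A, term 6 = 96.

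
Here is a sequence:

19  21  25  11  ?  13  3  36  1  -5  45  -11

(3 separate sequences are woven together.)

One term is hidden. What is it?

28

Split by position mod 3: positions 1, 4, 7, … form one track, and each other residue class forms its own.
Track A: 19, 11, 3, -5 (linear: a_n = 27 − 8·n).
Track B: 21, ?, 36, 45 (the triangular numbers T_6, T_7, …).
Track C: 25, 13, 1, -11 (linear: a_n = 37 − 12·n).
So the missing entry in track B is 28.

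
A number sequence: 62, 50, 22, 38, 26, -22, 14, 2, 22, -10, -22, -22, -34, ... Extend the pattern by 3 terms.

-46, 22, -58

Positions follow the repeating pattern AAB; grouping by letter gives 2 tracks.
Stream A: 62, 50, 38, 26, 14, 2, -10, -22, -34. Subtracting 12 each time.
Stream B: 22, -22, 22, -22. Oscillating between 22 and -22.
Position 14 falls in stream A as its term 10, giving -46.
The 15th slot belongs to stream B; its 5th term is 22.
Term 16 comes from stream A (its 11th entry): -58.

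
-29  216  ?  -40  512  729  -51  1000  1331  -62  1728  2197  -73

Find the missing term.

343

Positions follow the repeating pattern ABB; grouping by letter gives 2 tracks.
Subsequence A: -29, -40, -51, -62, -73. Arithmetic with common difference −11.
Subsequence B: 216, ?, 512, 729, 1000, 1331, 1728, 2197. Perfect cubes starting at 6³.
Filling subsequence B at index 2 by its rule yields 343.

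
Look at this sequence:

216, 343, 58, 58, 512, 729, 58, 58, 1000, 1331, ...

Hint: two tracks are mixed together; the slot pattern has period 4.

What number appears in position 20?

Positions follow the repeating pattern AABB; grouping by letter gives 2 tracks.
Stream A: 216, 343, 512, 729, 1000, 1331. Consecutive cubes n³ from n = 6.
Stream B: 58, 58, 58, 58. Constant 58.
Position 20 → stream B, term 10 = 58.

58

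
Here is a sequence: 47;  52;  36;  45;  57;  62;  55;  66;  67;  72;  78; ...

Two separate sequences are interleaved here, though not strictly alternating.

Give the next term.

91

The slot pattern repeats as AABB (period 4), so there are 2 interleaved tracks.
Subsequence A = 47, 52, 57, 62, 67, 72: arithmetic, step +5.
Subsequence B = 36, 45, 55, 66, 78: triangular numbers n(n+1)/2 for n = 8, 9, ….
Position 12 → subsequence B, term 6 = 91.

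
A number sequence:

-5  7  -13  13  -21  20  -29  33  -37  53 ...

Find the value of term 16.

225

Split by position mod 2 into 2 tracks.
Stream A: -5, -13, -21, -29, -37 — arithmetic with common difference −8.
Stream B: 7, 13, 20, 33, 53 — each term equals the sum of the previous two.
Position 16 → stream B, term 8 = 225.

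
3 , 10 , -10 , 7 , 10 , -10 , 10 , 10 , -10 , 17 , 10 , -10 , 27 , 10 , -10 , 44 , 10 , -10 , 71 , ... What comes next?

10

Reading positions in blocks of 3 reveals the pattern ABB — 2 tracks woven together.
Track A = 3, 7, 10, 17, 27, 44, 71: each term equals the sum of the previous two.
Track B = 10, -10, 10, -10, 10, -10, 10, -10, 10, -10, 10, -10: the oscillation 10·(−1)^(n+1).
Position 20 falls in track B as its term 13, giving 10.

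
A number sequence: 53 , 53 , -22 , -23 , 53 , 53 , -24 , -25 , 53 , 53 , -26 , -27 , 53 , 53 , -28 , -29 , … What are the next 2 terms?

53, 53

Reading positions in blocks of 4 reveals the pattern AABB — 2 tracks woven together.
Track A: 53, 53, 53, 53, 53, 53, 53, 53 (the constant sequence 53).
Track B: -22, -23, -24, -25, -26, -27, -28, -29 (arithmetic, step −1).
Position 17 falls in track A as its term 9, giving 53.
The 18th slot belongs to track A; its 10th term is 53.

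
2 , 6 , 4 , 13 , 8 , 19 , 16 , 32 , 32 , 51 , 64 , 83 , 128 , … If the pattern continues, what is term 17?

512

Split by position mod 2 into 2 tracks.
Subsequence A: 2, 4, 8, 16, 32, 64, 128 — powers 2^1, 2^2, 2^3, ….
Subsequence B: 6, 13, 19, 32, 51, 83 — each term equals the sum of the previous two.
Position 17 falls in subsequence A as its term 9, giving 512.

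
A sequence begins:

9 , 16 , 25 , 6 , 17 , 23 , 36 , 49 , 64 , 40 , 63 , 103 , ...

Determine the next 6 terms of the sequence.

The slot pattern repeats as AAABBB (period 6), so there are 2 interleaved tracks.
Stream A is 9, 16, 25, 36, 49, 64, which is perfect squares starting at 3².
Stream B is 6, 17, 23, 40, 63, 103, which is each term equals the sum of the previous two.
Position 13 → stream A, term 7 = 81.
The 14th slot belongs to stream A; its 8th term is 100.
The 15th slot belongs to stream A; its 9th term is 121.
Position 16 falls in stream B as its term 7, giving 166.
Term 17 comes from stream B (its 8th entry): 269.
Position 18 → stream B, term 9 = 435.

81, 100, 121, 166, 269, 435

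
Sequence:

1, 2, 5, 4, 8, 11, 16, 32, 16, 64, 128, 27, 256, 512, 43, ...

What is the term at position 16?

The slot pattern repeats as AAB (period 3), so there are 2 interleaved tracks.
Subsequence A: 1, 2, 4, 8, 16, 32, 64, 128, 256, 512. Successive powers of 2.
Subsequence B: 5, 11, 16, 27, 43. Fibonacci-style (each term is the sum of the two before it).
Position 16 falls in subsequence A as its term 11, giving 1024.

1024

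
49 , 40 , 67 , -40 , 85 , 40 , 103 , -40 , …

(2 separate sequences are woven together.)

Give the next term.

121

The terms cycle through 2 interleaved subsequences.
Stream A: 49, 67, 85, 103. Arithmetic with common difference +18.
Stream B: 40, -40, 40, -40. Alternating ±40.
The 9th slot belongs to stream A; its 5th term is 121.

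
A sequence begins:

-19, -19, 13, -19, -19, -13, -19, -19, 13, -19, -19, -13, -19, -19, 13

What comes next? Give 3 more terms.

-19, -19, -13

Positions follow the repeating pattern AAB; grouping by letter gives 2 tracks.
Stream A is -19, -19, -19, -19, -19, -19, -19, -19, -19, -19, which is constant -19.
Stream B is 13, -13, 13, -13, 13, which is alternating ±13.
Position 16 falls in stream A as its term 11, giving -19.
Position 17 falls in stream A as its term 12, giving -19.
Position 18 → stream B, term 6 = -13.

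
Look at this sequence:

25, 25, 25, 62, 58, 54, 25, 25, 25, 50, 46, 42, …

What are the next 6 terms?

25, 25, 25, 38, 34, 30

Positions follow the repeating pattern AAABBB; grouping by letter gives 2 tracks.
Track A: 25, 25, 25, 25, 25, 25 (constant 25).
Track B: 62, 58, 54, 50, 46, 42 (linear: a_n = 66 − 4·n).
Position 13 → track A, term 7 = 25.
Position 14 falls in track A as its term 8, giving 25.
The 15th slot belongs to track A; its 9th term is 25.
The 16th slot belongs to track B; its 7th term is 38.
Position 17 → track B, term 8 = 34.
Position 18 → track B, term 9 = 30.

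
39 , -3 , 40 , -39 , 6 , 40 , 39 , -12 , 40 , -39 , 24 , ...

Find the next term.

Read the sequence 3 terms at a time; column i is its own pattern.
Stream A: 39, -39, 39, -39 — alternating ±39.
Stream B: -3, 6, -12, 24 — geometric with ratio -2.
Stream C: 40, 40, 40 — always 40.
Position 12 → stream C, term 4 = 40.

40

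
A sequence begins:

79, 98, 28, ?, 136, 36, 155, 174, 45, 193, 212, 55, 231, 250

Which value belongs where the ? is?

Positions follow the repeating pattern AAB; grouping by letter gives 2 tracks.
Subsequence A = 79, 98, ?, 136, 155, 174, 193, 212, 231, 250: linear: a_n = 60 + 19·n.
Subsequence B = 28, 36, 45, 55: the triangular numbers T_7, T_8, ….
Subsequence A's pattern makes the blank 117.

117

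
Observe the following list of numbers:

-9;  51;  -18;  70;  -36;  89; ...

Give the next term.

Positions 1, 3, 5, … form one subsequence and positions 2, 4, 6, … form another.
Subsequence A: -9, -18, -36 (geometric, ×2 each step).
Subsequence B: 51, 70, 89 (linear: a_n = 32 + 19·n).
Position 7 falls in subsequence A as its term 4, giving -72.

-72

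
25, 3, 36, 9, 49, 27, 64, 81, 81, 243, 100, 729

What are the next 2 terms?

121, 2187

Split by position mod 2 into 2 tracks.
Subsequence A: 25, 36, 49, 64, 81, 100. Consecutive squares n² from n = 5.
Subsequence B: 3, 9, 27, 81, 243, 729. Powers 3^1, 3^2, 3^3, ….
Term 13 comes from subsequence A (its 7th entry): 121.
Position 14 falls in subsequence B as its term 7, giving 2187.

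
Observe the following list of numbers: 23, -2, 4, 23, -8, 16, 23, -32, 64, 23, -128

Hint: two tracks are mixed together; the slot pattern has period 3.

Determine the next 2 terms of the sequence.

256, 23

The slot pattern repeats as ABB (period 3), so there are 2 interleaved tracks.
Stream A = 23, 23, 23, 23: constant 23.
Stream B = -2, 4, -8, 16, -32, 64, -128: multiplying by -2 each time.
The 12th slot belongs to stream B; its 8th term is 256.
The 13th slot belongs to stream A; its 5th term is 23.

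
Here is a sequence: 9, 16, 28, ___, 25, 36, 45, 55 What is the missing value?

36

Positions follow the repeating pattern AABB; grouping by letter gives 2 tracks.
Stream A = 9, 16, 25, 36: perfect squares starting at 3².
Stream B = 28, ?, 45, 55: the triangular numbers T_7, T_8, ….
Filling stream B at index 2 by its rule yields 36.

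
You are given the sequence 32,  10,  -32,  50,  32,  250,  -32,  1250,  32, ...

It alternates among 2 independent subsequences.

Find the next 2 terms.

The terms cycle through 2 interleaved subsequences.
Track A is 32, -32, 32, -32, 32, which is oscillating between 32 and -32.
Track B is 10, 50, 250, 1250, which is geometric, ×5 each step.
Position 10 falls in track B as its term 5, giving 6250.
Position 11 falls in track A as its term 6, giving -32.

6250, -32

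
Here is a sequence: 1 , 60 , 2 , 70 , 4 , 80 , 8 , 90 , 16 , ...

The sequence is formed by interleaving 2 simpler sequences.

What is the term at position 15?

128

Taking every 2nd term gives 2 separate tracks.
Track A: 1, 2, 4, 8, 16. Powers 2^0, 2^1, 2^2, ….
Track B: 60, 70, 80, 90. Adding 10 each time.
The 15th slot belongs to track A; its 8th term is 128.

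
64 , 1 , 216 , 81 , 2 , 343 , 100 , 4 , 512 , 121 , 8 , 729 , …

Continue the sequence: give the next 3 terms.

144, 16, 1000

The terms cycle through 3 interleaved subsequences.
Track A is 64, 81, 100, 121, which is perfect squares starting at 8².
Track B is 1, 2, 4, 8, which is powers 2^0, 2^1, 2^2, ….
Track C is 216, 343, 512, 729, which is perfect cubes starting at 6³.
The 13th slot belongs to track A; its 5th term is 144.
The 14th slot belongs to track B; its 5th term is 16.
The 15th slot belongs to track C; its 5th term is 1000.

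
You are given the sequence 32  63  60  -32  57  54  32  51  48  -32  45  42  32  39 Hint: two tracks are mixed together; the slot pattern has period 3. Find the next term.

36

Positions follow the repeating pattern ABB; grouping by letter gives 2 tracks.
Subsequence A: 32, -32, 32, -32, 32 (alternating ±32).
Subsequence B: 63, 60, 57, 54, 51, 48, 45, 42, 39 (arithmetic with common difference −3).
Position 15 → subsequence B, term 10 = 36.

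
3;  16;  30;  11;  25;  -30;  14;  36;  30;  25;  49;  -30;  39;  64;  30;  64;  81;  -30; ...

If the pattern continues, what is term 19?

Read the sequence 3 terms at a time; column i is its own pattern.
Subsequence A: 3, 11, 14, 25, 39, 64. A Fibonacci-like recurrence a_n = a_{n-1} + a_{n-2}.
Subsequence B: 16, 25, 36, 49, 64, 81. Consecutive squares n² from n = 4.
Subsequence C: 30, -30, 30, -30, 30, -30. Alternating ±30.
Term 19 comes from subsequence A (its 7th entry): 103.

103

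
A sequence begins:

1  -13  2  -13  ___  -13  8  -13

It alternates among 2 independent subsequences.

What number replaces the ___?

4

The terms cycle through 2 interleaved subsequences.
Track A = 1, 2, ?, 8: powers 2^0, 2^1, 2^2, ….
Track B = -13, -13, -13, -13: the constant sequence -13.
Filling track A at index 3 by its rule yields 4.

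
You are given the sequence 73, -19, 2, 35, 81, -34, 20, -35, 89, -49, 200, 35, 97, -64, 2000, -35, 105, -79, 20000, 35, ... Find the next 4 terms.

Read the sequence 4 terms at a time; column i is its own pattern.
Stream A = 73, 81, 89, 97, 105: linear: a_n = 65 + 8·n.
Stream B = -19, -34, -49, -64, -79: arithmetic with common difference −15.
Stream C = 2, 20, 200, 2000, 20000: a geometric progression (common ratio 10).
Stream D = 35, -35, 35, -35, 35: alternating ±35.
The 21st slot belongs to stream A; its 6th term is 113.
Position 22 → stream B, term 6 = -94.
The 23rd slot belongs to stream C; its 6th term is 200000.
Position 24 → stream D, term 6 = -35.

113, -94, 200000, -35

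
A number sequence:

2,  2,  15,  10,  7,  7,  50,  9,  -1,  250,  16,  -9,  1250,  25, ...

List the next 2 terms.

-17, 6250

Taking every 3rd term gives 3 separate tracks.
Track A: 2, 10, 50, 250, 1250 (geometric with ratio 5).
Track B: 2, 7, 9, 16, 25 (a Fibonacci-like recurrence a_n = a_{n-1} + a_{n-2}).
Track C: 15, 7, -1, -9 (arithmetic with common difference −8).
Position 15 → track C, term 5 = -17.
The 16th slot belongs to track A; its 6th term is 6250.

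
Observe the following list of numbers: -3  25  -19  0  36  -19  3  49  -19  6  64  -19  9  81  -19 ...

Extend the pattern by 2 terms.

Split by position mod 3 into 3 tracks.
Track A: -3, 0, 3, 6, 9. Linear: a_n = -6 + 3·n.
Track B: 25, 36, 49, 64, 81. Perfect squares starting at 5².
Track C: -19, -19, -19, -19, -19. The constant sequence -19.
Position 16 → track A, term 6 = 12.
Position 17 falls in track B as its term 6, giving 100.

12, 100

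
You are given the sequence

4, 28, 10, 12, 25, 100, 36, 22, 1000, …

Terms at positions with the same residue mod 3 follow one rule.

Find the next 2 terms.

108, 19

Read the sequence 3 terms at a time; column i is its own pattern.
Track A: 4, 12, 36 — geometric, ×3 each step.
Track B: 28, 25, 22 — linear: a_n = 31 − 3·n.
Track C: 10, 100, 1000 — successive powers of 10.
Term 10 comes from track A (its 4th entry): 108.
The 11th slot belongs to track B; its 4th term is 19.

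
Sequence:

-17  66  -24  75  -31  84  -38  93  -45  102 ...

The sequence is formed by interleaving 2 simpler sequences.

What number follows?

Taking every 2nd term gives 2 separate tracks.
Stream A = -17, -24, -31, -38, -45: subtracting 7 each time.
Stream B = 66, 75, 84, 93, 102: linear: a_n = 57 + 9·n.
The 11th slot belongs to stream A; its 6th term is -52.

-52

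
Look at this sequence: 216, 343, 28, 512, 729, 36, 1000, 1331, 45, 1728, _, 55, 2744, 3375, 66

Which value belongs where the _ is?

2197

Positions follow the repeating pattern AAB; grouping by letter gives 2 tracks.
Subsequence A: 216, 343, 512, 729, 1000, 1331, 1728, ?, 2744, 3375 — the cubes 6³, 7³, 8³, ….
Subsequence B: 28, 36, 45, 55, 66 — the triangular numbers T_7, T_8, ….
Filling subsequence A at index 8 by its rule yields 2197.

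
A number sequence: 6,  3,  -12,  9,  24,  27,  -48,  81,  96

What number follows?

Taking every 2nd term gives 2 separate tracks.
Stream A is 6, -12, 24, -48, 96, which is geometric with ratio -2.
Stream B is 3, 9, 27, 81, which is powers 3^1, 3^2, 3^3, ….
Term 10 comes from stream B (its 5th entry): 243.

243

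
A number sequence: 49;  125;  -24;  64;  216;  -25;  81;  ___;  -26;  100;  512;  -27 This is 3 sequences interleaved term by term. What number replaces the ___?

343

Split by position mod 3 into 3 tracks.
Track A: 49, 64, 81, 100 (the squares 7², 8², 9², …).
Track B: 125, 216, ?, 512 (the cubes 5³, 6³, 7³, …).
Track C: -24, -25, -26, -27 (arithmetic, step −1).
Filling track B at index 3 by its rule yields 343.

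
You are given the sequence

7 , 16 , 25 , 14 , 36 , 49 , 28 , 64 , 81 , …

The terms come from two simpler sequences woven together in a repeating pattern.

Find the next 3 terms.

56, 100, 121

Positions follow the repeating pattern ABB; grouping by letter gives 2 tracks.
Track A = 7, 14, 28: multiplying by 2 each time.
Track B = 16, 25, 36, 49, 64, 81: the squares 4², 5², 6², ….
Position 10 falls in track A as its term 4, giving 56.
The 11th slot belongs to track B; its 7th term is 100.
The 12th slot belongs to track B; its 8th term is 121.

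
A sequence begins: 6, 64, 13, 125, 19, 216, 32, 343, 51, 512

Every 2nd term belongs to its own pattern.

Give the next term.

83

Odd-indexed and even-indexed terms follow separate rules.
Track A: 6, 13, 19, 32, 51 (each term equals the sum of the previous two).
Track B: 64, 125, 216, 343, 512 (the cubes 4³, 5³, 6³, …).
Position 11 → track A, term 6 = 83.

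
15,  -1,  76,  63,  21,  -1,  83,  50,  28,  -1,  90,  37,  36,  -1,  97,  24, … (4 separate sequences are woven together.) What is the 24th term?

Read the sequence 4 terms at a time; column i is its own pattern.
Subsequence A is 15, 21, 28, 36, which is triangular numbers starting at T_5.
Subsequence B is -1, -1, -1, -1, which is constant -1.
Subsequence C is 76, 83, 90, 97, which is adding 7 each time.
Subsequence D is 63, 50, 37, 24, which is linear: a_n = 76 − 13·n.
Position 24 → subsequence D, term 6 = -2.

-2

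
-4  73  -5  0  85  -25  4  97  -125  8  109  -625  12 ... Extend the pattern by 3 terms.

Split by position mod 3: positions 1, 4, 7, … form one track, and each other residue class forms its own.
Track A is -4, 0, 4, 8, 12, which is arithmetic with common difference +4.
Track B is 73, 85, 97, 109, which is arithmetic with common difference +12.
Track C is -5, -25, -125, -625, which is geometric with ratio 5.
Position 14 → track B, term 5 = 121.
Position 15 → track C, term 5 = -3125.
The 16th slot belongs to track A; its 6th term is 16.

121, -3125, 16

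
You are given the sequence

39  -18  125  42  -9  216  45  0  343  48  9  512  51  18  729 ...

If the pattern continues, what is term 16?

54

Split by position mod 3: positions 1, 4, 7, … form one track, and each other residue class forms its own.
Track A = 39, 42, 45, 48, 51: arithmetic, step +3.
Track B = -18, -9, 0, 9, 18: linear: a_n = -27 + 9·n.
Track C = 125, 216, 343, 512, 729: perfect cubes starting at 5³.
Position 16 falls in track A as its term 6, giving 54.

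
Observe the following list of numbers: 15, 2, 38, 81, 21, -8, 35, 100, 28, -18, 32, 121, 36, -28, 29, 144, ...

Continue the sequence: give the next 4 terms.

Taking every 4th term gives 4 separate tracks.
Track A: 15, 21, 28, 36 — the triangular numbers T_5, T_6, ….
Track B: 2, -8, -18, -28 — arithmetic with common difference −10.
Track C: 38, 35, 32, 29 — arithmetic, step −3.
Track D: 81, 100, 121, 144 — perfect squares starting at 9².
Term 17 comes from track A (its 5th entry): 45.
Position 18 → track B, term 5 = -38.
Position 19 → track C, term 5 = 26.
Position 20 → track D, term 5 = 169.

45, -38, 26, 169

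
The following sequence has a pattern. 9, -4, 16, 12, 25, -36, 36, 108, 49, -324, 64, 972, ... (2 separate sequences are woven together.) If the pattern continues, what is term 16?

8748

Taking every 2nd term gives 2 separate tracks.
Stream A is 9, 16, 25, 36, 49, 64, which is perfect squares starting at 3².
Stream B is -4, 12, -36, 108, -324, 972, which is geometric with ratio -3.
The 16th slot belongs to stream B; its 8th term is 8748.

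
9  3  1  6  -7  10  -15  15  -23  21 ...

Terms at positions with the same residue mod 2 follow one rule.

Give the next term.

-31

Odd-indexed and even-indexed terms follow separate rules.
Subsequence A: 9, 1, -7, -15, -23 — subtracting 8 each time.
Subsequence B: 3, 6, 10, 15, 21 — triangular numbers n(n+1)/2 for n = 2, 3, ….
Position 11 → subsequence A, term 6 = -31.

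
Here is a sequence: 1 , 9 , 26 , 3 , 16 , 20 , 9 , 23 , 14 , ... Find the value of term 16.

243

The terms cycle through 3 interleaved subsequences.
Stream A = 1, 3, 9: powers of 3.
Stream B = 9, 16, 23: adding 7 each time.
Stream C = 26, 20, 14: arithmetic, step −6.
Term 16 comes from stream A (its 6th entry): 243.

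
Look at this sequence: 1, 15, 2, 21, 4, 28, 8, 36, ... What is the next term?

16

Positions 1, 3, 5, … form one subsequence and positions 2, 4, 6, … form another.
Track A is 1, 2, 4, 8, which is powers 2^0, 2^1, 2^2, ….
Track B is 15, 21, 28, 36, which is triangular numbers n(n+1)/2 for n = 5, 6, ….
Position 9 → track A, term 5 = 16.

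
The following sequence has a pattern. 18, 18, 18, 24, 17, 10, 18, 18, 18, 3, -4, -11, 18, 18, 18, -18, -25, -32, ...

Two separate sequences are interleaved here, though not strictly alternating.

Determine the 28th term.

-60

Positions follow the repeating pattern AAABBB; grouping by letter gives 2 tracks.
Stream A = 18, 18, 18, 18, 18, 18, 18, 18, 18: the constant sequence 18.
Stream B = 24, 17, 10, 3, -4, -11, -18, -25, -32: arithmetic with common difference −7.
Position 28 falls in stream B as its term 13, giving -60.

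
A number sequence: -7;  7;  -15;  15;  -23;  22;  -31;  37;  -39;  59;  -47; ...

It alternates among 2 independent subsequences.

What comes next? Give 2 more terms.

96, -55

Split by position mod 2 into 2 tracks.
Track A is -7, -15, -23, -31, -39, -47, which is subtracting 8 each time.
Track B is 7, 15, 22, 37, 59, which is a Fibonacci-like recurrence a_n = a_{n-1} + a_{n-2}.
Position 12 → track B, term 6 = 96.
The 13th slot belongs to track A; its 7th term is -55.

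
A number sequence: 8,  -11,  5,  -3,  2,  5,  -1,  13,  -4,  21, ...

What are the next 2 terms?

The terms cycle through 2 interleaved subsequences.
Subsequence A is 8, 5, 2, -1, -4, which is subtracting 3 each time.
Subsequence B is -11, -3, 5, 13, 21, which is arithmetic, step +8.
Position 11 falls in subsequence A as its term 6, giving -7.
Term 12 comes from subsequence B (its 6th entry): 29.

-7, 29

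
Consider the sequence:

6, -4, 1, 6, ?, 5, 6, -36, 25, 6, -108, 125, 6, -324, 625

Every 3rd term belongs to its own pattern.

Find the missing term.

Split by position mod 3 into 3 tracks.
Track A: 6, 6, 6, 6, 6. Constant 6.
Track B: -4, ?, -36, -108, -324. Geometric, ×3 each step.
Track C: 1, 5, 25, 125, 625. Powers of 5.
Filling track B at index 2 by its rule yields -12.

-12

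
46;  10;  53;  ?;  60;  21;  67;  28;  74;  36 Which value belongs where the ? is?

Taking every 2nd term gives 2 separate tracks.
Track A: 46, 53, 60, 67, 74 — adding 7 each time.
Track B: 10, ?, 21, 28, 36 — triangular numbers starting at T_4.
So the missing entry in track B is 15.

15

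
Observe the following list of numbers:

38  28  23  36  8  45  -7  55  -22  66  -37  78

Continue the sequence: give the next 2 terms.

Taking every 2nd term gives 2 separate tracks.
Track A = 38, 23, 8, -7, -22, -37: linear: a_n = 53 − 15·n.
Track B = 28, 36, 45, 55, 66, 78: triangular numbers starting at T_7.
The 13th slot belongs to track A; its 7th term is -52.
The 14th slot belongs to track B; its 7th term is 91.

-52, 91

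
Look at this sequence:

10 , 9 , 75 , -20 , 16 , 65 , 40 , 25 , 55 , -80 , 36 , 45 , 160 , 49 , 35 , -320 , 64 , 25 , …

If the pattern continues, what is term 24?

The terms cycle through 3 interleaved subsequences.
Stream A is 10, -20, 40, -80, 160, -320, which is geometric, ×-2 each step.
Stream B is 9, 16, 25, 36, 49, 64, which is consecutive squares n² from n = 3.
Stream C is 75, 65, 55, 45, 35, 25, which is arithmetic, step −10.
Position 24 falls in stream C as its term 8, giving 5.

5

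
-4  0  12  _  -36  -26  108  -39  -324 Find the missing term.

Taking every 2nd term gives 2 separate tracks.
Track A: -4, 12, -36, 108, -324. Geometric with ratio -3.
Track B: 0, ?, -26, -39. Arithmetic with common difference −13.
Filling track B at index 2 by its rule yields -13.

-13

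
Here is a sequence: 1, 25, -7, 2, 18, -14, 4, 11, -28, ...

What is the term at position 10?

8

Read the sequence 3 terms at a time; column i is its own pattern.
Track A: 1, 2, 4 — powers of 2.
Track B: 25, 18, 11 — subtracting 7 each time.
Track C: -7, -14, -28 — geometric, ×2 each step.
The 10th slot belongs to track A; its 4th term is 8.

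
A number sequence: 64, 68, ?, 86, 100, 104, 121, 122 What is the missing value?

81

Positions 1, 3, 5, … form one subsequence and positions 2, 4, 6, … form another.
Stream A is 64, ?, 100, 121, which is the squares 8², 9², 10², ….
Stream B is 68, 86, 104, 122, which is adding 18 each time.
Stream A's pattern makes the blank 81.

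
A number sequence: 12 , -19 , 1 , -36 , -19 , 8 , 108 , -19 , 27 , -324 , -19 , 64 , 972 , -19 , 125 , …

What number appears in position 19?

8748

The terms cycle through 3 interleaved subsequences.
Subsequence A: 12, -36, 108, -324, 972 (geometric, ×-3 each step).
Subsequence B: -19, -19, -19, -19, -19 (always -19).
Subsequence C: 1, 8, 27, 64, 125 (consecutive cubes n³ from n = 1).
Term 19 comes from subsequence A (its 7th entry): 8748.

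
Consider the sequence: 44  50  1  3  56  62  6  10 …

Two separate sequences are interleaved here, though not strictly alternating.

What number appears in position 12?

Reading positions in blocks of 4 reveals the pattern AABB — 2 tracks woven together.
Subsequence A: 44, 50, 56, 62. Linear: a_n = 38 + 6·n.
Subsequence B: 1, 3, 6, 10. Triangular numbers n(n+1)/2 for n = 1, 2, ….
Position 12 → subsequence B, term 6 = 21.

21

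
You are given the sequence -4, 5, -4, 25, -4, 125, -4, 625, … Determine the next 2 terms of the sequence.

-4, 3125

Taking every 2nd term gives 2 separate tracks.
Stream A is -4, -4, -4, -4, which is the constant sequence -4.
Stream B is 5, 25, 125, 625, which is powers of 5.
The 9th slot belongs to stream A; its 5th term is -4.
The 10th slot belongs to stream B; its 5th term is 3125.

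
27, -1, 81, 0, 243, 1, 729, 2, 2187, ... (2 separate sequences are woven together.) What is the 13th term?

The terms cycle through 2 interleaved subsequences.
Stream A: 27, 81, 243, 729, 2187. Successive powers of 3.
Stream B: -1, 0, 1, 2. Arithmetic with common difference +1.
Term 13 comes from stream A (its 7th entry): 19683.

19683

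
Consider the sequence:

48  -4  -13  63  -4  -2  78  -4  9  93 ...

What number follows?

Split by position mod 3 into 3 tracks.
Stream A: 48, 63, 78, 93 (arithmetic, step +15).
Stream B: -4, -4, -4 (the constant sequence -4).
Stream C: -13, -2, 9 (adding 11 each time).
Position 11 falls in stream B as its term 4, giving -4.

-4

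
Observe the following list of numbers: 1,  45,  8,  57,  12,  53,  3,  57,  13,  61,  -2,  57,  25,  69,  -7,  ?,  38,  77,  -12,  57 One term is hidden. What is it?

57

The terms cycle through 4 interleaved subsequences.
Track A: 1, 12, 13, 25, 38. Each term equals the sum of the previous two.
Track B: 45, 53, 61, 69, 77. Adding 8 each time.
Track C: 8, 3, -2, -7, -12. Linear: a_n = 13 − 5·n.
Track D: 57, 57, 57, ?, 57. Constant 57.
The gap is track D's term 4; the rule gives 57.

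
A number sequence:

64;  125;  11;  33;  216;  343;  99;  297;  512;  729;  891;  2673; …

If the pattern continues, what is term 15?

8019

Reading positions in blocks of 4 reveals the pattern AABB — 2 tracks woven together.
Track A: 64, 125, 216, 343, 512, 729 (perfect cubes starting at 4³).
Track B: 11, 33, 99, 297, 891, 2673 (geometric, ×3 each step).
Position 15 → track B, term 7 = 8019.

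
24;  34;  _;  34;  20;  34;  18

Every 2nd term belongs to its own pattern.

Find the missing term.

22

Taking every 2nd term gives 2 separate tracks.
Stream A: 24, ?, 20, 18. Linear: a_n = 26 − 2·n.
Stream B: 34, 34, 34. Constant 34.
The gap is stream A's term 2; the rule gives 22.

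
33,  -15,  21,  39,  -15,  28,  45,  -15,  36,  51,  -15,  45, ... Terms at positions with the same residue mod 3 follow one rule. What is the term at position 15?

Taking every 3rd term gives 3 separate tracks.
Stream A: 33, 39, 45, 51. Adding 6 each time.
Stream B: -15, -15, -15, -15. Constant -15.
Stream C: 21, 28, 36, 45. The triangular numbers T_6, T_7, ….
Position 15 falls in stream C as its term 5, giving 55.

55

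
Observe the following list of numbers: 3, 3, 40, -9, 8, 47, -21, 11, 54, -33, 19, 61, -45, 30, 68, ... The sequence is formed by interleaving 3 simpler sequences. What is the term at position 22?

Read the sequence 3 terms at a time; column i is its own pattern.
Stream A is 3, -9, -21, -33, -45, which is subtracting 12 each time.
Stream B is 3, 8, 11, 19, 30, which is each term equals the sum of the previous two.
Stream C is 40, 47, 54, 61, 68, which is arithmetic, step +7.
Position 22 → stream A, term 8 = -81.

-81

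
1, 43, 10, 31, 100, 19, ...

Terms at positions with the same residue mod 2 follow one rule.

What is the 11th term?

Odd-indexed and even-indexed terms follow separate rules.
Track A = 1, 10, 100: powers 10^0, 10^1, 10^2, ….
Track B = 43, 31, 19: arithmetic, step −12.
Position 11 falls in track A as its term 6, giving 100000.

100000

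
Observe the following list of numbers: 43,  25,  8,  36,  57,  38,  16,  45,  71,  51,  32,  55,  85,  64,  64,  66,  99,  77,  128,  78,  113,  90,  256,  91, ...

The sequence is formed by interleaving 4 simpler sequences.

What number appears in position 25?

127

The terms cycle through 4 interleaved subsequences.
Track A: 43, 57, 71, 85, 99, 113. Linear: a_n = 29 + 14·n.
Track B: 25, 38, 51, 64, 77, 90. Adding 13 each time.
Track C: 8, 16, 32, 64, 128, 256. Geometric, ×2 each step.
Track D: 36, 45, 55, 66, 78, 91. The triangular numbers T_8, T_9, ….
Position 25 → track A, term 7 = 127.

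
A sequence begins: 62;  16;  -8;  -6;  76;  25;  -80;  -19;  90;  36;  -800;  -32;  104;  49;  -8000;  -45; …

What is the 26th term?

100

Taking every 4th term gives 4 separate tracks.
Stream A: 62, 76, 90, 104. Arithmetic with common difference +14.
Stream B: 16, 25, 36, 49. The squares 4², 5², 6², ….
Stream C: -8, -80, -800, -8000. A geometric progression (common ratio 10).
Stream D: -6, -19, -32, -45. Arithmetic with common difference −13.
Position 26 → stream B, term 7 = 100.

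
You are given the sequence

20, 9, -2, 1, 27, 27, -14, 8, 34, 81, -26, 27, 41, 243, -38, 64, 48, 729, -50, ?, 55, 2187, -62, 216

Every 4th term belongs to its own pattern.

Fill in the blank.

Read the sequence 4 terms at a time; column i is its own pattern.
Track A: 20, 27, 34, 41, 48, 55 — linear: a_n = 13 + 7·n.
Track B: 9, 27, 81, 243, 729, 2187 — powers 3^2, 3^3, 3^4, ….
Track C: -2, -14, -26, -38, -50, -62 — arithmetic, step −12.
Track D: 1, 8, 27, 64, ?, 216 — the cubes 1³, 2³, 3³, ….
Filling track D at index 5 by its rule yields 125.

125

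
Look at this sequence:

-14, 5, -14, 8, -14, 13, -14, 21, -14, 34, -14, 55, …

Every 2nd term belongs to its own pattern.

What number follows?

Split by position mod 2 into 2 tracks.
Subsequence A: -14, -14, -14, -14, -14, -14 (always -14).
Subsequence B: 5, 8, 13, 21, 34, 55 (Fibonacci-style (each term is the sum of the two before it)).
Term 13 comes from subsequence A (its 7th entry): -14.

-14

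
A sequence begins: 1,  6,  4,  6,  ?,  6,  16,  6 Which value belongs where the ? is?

9

Split by position mod 2 into 2 tracks.
Track A is 1, 4, ?, 16, which is perfect squares starting at 1².
Track B is 6, 6, 6, 6, which is the constant sequence 6.
So the missing entry in track A is 9.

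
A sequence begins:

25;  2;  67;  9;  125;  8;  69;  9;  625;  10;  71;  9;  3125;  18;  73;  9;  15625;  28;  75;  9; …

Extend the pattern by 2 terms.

The terms cycle through 4 interleaved subsequences.
Stream A is 25, 125, 625, 3125, 15625, which is powers 5^2, 5^3, 5^4, ….
Stream B is 2, 8, 10, 18, 28, which is each term equals the sum of the previous two.
Stream C is 67, 69, 71, 73, 75, which is arithmetic, step +2.
Stream D is 9, 9, 9, 9, 9, which is always 9.
Position 21 → stream A, term 6 = 78125.
Position 22 falls in stream B as its term 6, giving 46.

78125, 46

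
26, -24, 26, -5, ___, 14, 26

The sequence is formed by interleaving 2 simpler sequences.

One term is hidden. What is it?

26

Odd-indexed and even-indexed terms follow separate rules.
Stream A: 26, 26, ?, 26 (constant 26).
Stream B: -24, -5, 14 (arithmetic, step +19).
So the missing entry in stream A is 26.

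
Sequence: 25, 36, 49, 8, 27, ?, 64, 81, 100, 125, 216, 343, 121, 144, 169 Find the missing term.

Positions follow the repeating pattern AAABBB; grouping by letter gives 2 tracks.
Track A: 25, 36, 49, 64, 81, 100, 121, 144, 169. Perfect squares starting at 5².
Track B: 8, 27, ?, 125, 216, 343. Perfect cubes starting at 2³.
So the missing entry in track B is 64.

64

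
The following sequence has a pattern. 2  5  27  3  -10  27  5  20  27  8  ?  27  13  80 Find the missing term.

-40

Split by position mod 3: positions 1, 4, 7, … form one track, and each other residue class forms its own.
Subsequence A: 2, 3, 5, 8, 13 — a Fibonacci-like recurrence a_n = a_{n-1} + a_{n-2}.
Subsequence B: 5, -10, 20, ?, 80 — multiplying by -2 each time.
Subsequence C: 27, 27, 27, 27 — the constant sequence 27.
So the missing entry in subsequence B is -40.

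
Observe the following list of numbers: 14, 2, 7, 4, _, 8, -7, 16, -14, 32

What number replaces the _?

0

Positions 1, 3, 5, … form one subsequence and positions 2, 4, 6, … form another.
Subsequence A: 14, 7, ?, -7, -14 (subtracting 7 each time).
Subsequence B: 2, 4, 8, 16, 32 (powers 2^1, 2^2, 2^3, …).
Filling subsequence A at index 3 by its rule yields 0.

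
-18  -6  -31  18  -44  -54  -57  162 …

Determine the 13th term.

Split by position mod 2 into 2 tracks.
Track A: -18, -31, -44, -57 — subtracting 13 each time.
Track B: -6, 18, -54, 162 — geometric, ×-3 each step.
Position 13 falls in track A as its term 7, giving -96.

-96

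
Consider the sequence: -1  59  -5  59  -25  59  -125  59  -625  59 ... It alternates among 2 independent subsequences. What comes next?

Split by position mod 2 into 2 tracks.
Track A = -1, -5, -25, -125, -625: a geometric progression (common ratio 5).
Track B = 59, 59, 59, 59, 59: constant 59.
Position 11 falls in track A as its term 6, giving -3125.

-3125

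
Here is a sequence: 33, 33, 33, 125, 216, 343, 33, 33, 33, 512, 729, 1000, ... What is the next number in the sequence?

Reading positions in blocks of 6 reveals the pattern AAABBB — 2 tracks woven together.
Stream A is 33, 33, 33, 33, 33, 33, which is the constant sequence 33.
Stream B is 125, 216, 343, 512, 729, 1000, which is perfect cubes starting at 5³.
The 13th slot belongs to stream A; its 7th term is 33.

33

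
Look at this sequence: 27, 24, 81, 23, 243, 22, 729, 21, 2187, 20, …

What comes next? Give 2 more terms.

6561, 19

Split by position mod 2 into 2 tracks.
Track A: 27, 81, 243, 729, 2187 — powers of 3.
Track B: 24, 23, 22, 21, 20 — subtracting 1 each time.
Position 11 → track A, term 6 = 6561.
Position 12 falls in track B as its term 6, giving 19.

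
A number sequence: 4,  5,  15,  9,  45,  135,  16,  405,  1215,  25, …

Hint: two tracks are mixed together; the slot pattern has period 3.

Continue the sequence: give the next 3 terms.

Reading positions in blocks of 3 reveals the pattern ABB — 2 tracks woven together.
Stream A is 4, 9, 16, 25, which is the squares 2², 3², 4², ….
Stream B is 5, 15, 45, 135, 405, 1215, which is multiplying by 3 each time.
The 11th slot belongs to stream B; its 7th term is 3645.
Position 12 → stream B, term 8 = 10935.
Position 13 falls in stream A as its term 5, giving 36.

3645, 10935, 36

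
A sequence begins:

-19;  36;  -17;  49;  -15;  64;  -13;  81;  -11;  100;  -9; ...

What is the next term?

121

Split by position mod 2 into 2 tracks.
Track A: -19, -17, -15, -13, -11, -9 (arithmetic with common difference +2).
Track B: 36, 49, 64, 81, 100 (the squares 6², 7², 8², …).
The 12th slot belongs to track B; its 6th term is 121.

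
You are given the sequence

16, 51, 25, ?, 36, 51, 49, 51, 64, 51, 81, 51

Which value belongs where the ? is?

51

The terms cycle through 2 interleaved subsequences.
Stream A: 16, 25, 36, 49, 64, 81 — consecutive squares n² from n = 4.
Stream B: 51, ?, 51, 51, 51, 51 — the constant sequence 51.
The gap is stream B's term 2; the rule gives 51.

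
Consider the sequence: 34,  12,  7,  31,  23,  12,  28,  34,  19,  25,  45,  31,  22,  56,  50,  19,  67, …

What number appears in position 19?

Read the sequence 3 terms at a time; column i is its own pattern.
Stream A: 34, 31, 28, 25, 22, 19 — linear: a_n = 37 − 3·n.
Stream B: 12, 23, 34, 45, 56, 67 — linear: a_n = 1 + 11·n.
Stream C: 7, 12, 19, 31, 50 — a Fibonacci-like recurrence a_n = a_{n-1} + a_{n-2}.
Position 19 falls in stream A as its term 7, giving 16.

16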